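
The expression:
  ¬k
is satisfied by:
  {k: False}


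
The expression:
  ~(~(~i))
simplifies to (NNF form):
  ~i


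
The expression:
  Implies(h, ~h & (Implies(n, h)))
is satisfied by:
  {h: False}


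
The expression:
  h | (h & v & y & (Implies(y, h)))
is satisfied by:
  {h: True}


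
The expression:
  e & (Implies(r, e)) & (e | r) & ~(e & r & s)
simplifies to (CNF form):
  e & (~r | ~s)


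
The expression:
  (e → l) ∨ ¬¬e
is always true.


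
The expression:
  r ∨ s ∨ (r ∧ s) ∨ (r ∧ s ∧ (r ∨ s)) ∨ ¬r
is always true.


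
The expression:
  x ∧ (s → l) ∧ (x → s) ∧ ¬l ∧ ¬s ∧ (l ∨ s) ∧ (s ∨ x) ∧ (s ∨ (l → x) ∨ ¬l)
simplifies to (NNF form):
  False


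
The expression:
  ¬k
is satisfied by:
  {k: False}


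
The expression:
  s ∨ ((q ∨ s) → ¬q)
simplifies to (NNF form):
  s ∨ ¬q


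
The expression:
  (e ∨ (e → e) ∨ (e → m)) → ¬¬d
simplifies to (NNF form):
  d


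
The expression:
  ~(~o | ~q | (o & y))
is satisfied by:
  {o: True, q: True, y: False}


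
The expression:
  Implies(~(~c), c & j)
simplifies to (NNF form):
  j | ~c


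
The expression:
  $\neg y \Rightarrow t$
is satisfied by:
  {y: True, t: True}
  {y: True, t: False}
  {t: True, y: False}


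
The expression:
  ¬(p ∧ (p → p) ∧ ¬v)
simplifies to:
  v ∨ ¬p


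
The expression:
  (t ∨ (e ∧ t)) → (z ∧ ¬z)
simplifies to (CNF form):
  ¬t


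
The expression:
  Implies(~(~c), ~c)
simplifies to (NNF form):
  ~c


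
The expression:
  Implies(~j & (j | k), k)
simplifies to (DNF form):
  True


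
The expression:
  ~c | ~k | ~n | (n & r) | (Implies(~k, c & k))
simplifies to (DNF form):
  True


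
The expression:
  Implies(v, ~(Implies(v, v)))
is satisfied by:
  {v: False}


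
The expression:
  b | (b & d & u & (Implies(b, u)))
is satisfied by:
  {b: True}


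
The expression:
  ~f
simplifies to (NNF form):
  ~f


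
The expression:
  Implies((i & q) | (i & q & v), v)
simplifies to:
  v | ~i | ~q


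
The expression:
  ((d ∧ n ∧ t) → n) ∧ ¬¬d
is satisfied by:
  {d: True}


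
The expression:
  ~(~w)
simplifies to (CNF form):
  w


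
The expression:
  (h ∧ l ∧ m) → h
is always true.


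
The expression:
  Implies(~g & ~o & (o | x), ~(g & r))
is always true.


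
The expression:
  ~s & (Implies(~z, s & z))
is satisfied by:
  {z: True, s: False}


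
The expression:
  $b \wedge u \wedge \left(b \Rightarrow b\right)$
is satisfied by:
  {u: True, b: True}


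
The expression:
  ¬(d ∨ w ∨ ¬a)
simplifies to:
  a ∧ ¬d ∧ ¬w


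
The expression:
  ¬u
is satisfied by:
  {u: False}


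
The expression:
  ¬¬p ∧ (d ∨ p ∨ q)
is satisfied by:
  {p: True}


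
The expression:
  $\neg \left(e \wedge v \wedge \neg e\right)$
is always true.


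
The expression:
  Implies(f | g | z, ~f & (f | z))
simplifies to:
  ~f & (z | ~g)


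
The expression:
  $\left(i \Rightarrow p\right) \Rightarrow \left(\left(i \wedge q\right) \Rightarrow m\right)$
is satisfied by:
  {m: True, p: False, i: False, q: False}
  {q: False, p: False, m: False, i: False}
  {q: True, m: True, p: False, i: False}
  {q: True, p: False, m: False, i: False}
  {i: True, m: True, q: False, p: False}
  {i: True, q: False, p: False, m: False}
  {i: True, q: True, m: True, p: False}
  {i: True, q: True, p: False, m: False}
  {m: True, p: True, i: False, q: False}
  {p: True, i: False, m: False, q: False}
  {q: True, p: True, m: True, i: False}
  {q: True, p: True, i: False, m: False}
  {m: True, p: True, i: True, q: False}
  {p: True, i: True, q: False, m: False}
  {q: True, p: True, i: True, m: True}


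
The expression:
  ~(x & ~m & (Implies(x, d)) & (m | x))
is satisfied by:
  {m: True, d: False, x: False}
  {m: False, d: False, x: False}
  {x: True, m: True, d: False}
  {x: True, m: False, d: False}
  {d: True, m: True, x: False}
  {d: True, m: False, x: False}
  {d: True, x: True, m: True}


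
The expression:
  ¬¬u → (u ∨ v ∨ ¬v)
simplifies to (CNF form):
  True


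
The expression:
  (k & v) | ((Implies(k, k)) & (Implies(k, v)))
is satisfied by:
  {v: True, k: False}
  {k: False, v: False}
  {k: True, v: True}


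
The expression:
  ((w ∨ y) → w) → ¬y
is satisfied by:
  {w: False, y: False}
  {y: True, w: False}
  {w: True, y: False}


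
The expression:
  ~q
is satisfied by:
  {q: False}


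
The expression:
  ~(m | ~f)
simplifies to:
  f & ~m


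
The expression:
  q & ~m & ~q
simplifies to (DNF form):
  False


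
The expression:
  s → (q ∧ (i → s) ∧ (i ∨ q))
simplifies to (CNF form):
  q ∨ ¬s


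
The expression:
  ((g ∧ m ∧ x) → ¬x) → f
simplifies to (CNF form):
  (f ∨ g) ∧ (f ∨ m) ∧ (f ∨ x)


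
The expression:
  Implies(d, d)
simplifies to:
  True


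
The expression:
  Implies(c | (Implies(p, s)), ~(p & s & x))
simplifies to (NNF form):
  ~p | ~s | ~x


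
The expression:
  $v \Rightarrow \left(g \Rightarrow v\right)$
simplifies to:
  $\text{True}$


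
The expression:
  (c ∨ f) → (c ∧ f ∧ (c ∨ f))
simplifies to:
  (c ∧ f) ∨ (¬c ∧ ¬f)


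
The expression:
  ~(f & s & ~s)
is always true.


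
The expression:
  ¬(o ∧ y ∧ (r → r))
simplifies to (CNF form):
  ¬o ∨ ¬y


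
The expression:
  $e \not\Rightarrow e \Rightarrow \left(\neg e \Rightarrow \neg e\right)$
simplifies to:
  $\text{True}$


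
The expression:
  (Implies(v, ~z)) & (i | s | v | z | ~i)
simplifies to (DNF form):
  ~v | ~z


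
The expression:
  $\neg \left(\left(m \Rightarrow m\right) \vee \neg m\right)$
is never true.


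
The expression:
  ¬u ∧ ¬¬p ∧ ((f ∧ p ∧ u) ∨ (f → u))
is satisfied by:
  {p: True, u: False, f: False}


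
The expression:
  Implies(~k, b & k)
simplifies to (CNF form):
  k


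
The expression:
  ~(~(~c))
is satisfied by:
  {c: False}


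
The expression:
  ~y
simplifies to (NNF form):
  ~y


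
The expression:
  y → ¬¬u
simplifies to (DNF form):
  u ∨ ¬y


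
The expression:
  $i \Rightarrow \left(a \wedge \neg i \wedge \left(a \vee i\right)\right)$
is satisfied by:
  {i: False}


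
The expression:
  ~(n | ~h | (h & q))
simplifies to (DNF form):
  h & ~n & ~q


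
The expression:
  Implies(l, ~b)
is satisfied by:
  {l: False, b: False}
  {b: True, l: False}
  {l: True, b: False}


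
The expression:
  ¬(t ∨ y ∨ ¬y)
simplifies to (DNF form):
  False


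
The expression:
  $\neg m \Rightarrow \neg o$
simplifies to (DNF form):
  $m \vee \neg o$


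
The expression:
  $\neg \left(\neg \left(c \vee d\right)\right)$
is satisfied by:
  {d: True, c: True}
  {d: True, c: False}
  {c: True, d: False}


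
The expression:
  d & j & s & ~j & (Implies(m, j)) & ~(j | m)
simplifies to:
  False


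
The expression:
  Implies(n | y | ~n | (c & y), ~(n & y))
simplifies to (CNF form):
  ~n | ~y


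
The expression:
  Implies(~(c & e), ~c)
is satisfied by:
  {e: True, c: False}
  {c: False, e: False}
  {c: True, e: True}


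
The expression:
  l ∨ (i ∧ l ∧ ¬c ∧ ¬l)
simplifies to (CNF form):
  l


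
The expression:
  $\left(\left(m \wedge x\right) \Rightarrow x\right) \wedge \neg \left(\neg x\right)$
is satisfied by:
  {x: True}


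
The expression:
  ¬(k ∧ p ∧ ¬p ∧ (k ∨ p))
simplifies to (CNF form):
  True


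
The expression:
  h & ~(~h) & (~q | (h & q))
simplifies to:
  h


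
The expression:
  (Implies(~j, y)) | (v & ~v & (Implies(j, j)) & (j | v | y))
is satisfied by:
  {y: True, j: True}
  {y: True, j: False}
  {j: True, y: False}


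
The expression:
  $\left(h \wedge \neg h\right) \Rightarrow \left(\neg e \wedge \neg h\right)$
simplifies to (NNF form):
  $\text{True}$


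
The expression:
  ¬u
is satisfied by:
  {u: False}


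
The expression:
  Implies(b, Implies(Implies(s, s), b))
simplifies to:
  True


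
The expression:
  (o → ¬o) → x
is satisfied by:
  {x: True, o: True}
  {x: True, o: False}
  {o: True, x: False}


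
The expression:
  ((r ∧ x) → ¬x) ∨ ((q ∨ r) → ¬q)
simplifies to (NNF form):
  ¬q ∨ ¬r ∨ ¬x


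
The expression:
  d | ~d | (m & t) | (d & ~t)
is always true.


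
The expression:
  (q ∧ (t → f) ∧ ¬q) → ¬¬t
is always true.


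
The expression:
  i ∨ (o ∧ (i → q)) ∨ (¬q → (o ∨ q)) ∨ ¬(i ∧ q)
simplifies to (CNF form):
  True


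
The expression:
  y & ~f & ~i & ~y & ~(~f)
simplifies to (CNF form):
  False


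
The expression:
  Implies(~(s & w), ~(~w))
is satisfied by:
  {w: True}


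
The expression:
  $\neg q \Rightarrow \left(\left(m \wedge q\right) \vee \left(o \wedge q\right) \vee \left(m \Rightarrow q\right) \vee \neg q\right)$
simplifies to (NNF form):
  $\text{True}$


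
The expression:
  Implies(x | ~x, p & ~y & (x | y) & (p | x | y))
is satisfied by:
  {p: True, x: True, y: False}


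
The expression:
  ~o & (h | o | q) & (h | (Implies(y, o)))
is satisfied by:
  {h: True, q: True, o: False, y: False}
  {h: True, q: False, o: False, y: False}
  {y: True, h: True, q: True, o: False}
  {y: True, h: True, q: False, o: False}
  {q: True, y: False, o: False, h: False}


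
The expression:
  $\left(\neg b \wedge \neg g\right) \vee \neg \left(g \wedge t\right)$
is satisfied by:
  {g: False, t: False}
  {t: True, g: False}
  {g: True, t: False}


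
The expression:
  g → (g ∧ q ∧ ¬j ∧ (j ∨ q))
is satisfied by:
  {q: True, j: False, g: False}
  {j: False, g: False, q: False}
  {q: True, j: True, g: False}
  {j: True, q: False, g: False}
  {g: True, q: True, j: False}


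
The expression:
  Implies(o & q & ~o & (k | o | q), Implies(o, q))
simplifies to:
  True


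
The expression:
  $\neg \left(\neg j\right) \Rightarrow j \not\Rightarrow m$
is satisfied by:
  {m: False, j: False}
  {j: True, m: False}
  {m: True, j: False}


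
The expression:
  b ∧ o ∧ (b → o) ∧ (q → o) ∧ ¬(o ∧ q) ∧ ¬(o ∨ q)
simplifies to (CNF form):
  False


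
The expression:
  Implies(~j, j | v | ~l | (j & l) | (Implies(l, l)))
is always true.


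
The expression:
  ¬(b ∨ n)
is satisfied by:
  {n: False, b: False}


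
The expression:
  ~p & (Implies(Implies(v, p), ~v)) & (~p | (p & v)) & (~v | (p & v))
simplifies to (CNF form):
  ~p & ~v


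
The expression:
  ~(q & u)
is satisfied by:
  {u: False, q: False}
  {q: True, u: False}
  {u: True, q: False}


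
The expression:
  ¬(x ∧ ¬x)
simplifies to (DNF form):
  True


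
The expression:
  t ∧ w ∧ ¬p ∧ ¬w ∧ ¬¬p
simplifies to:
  False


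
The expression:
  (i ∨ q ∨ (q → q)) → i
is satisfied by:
  {i: True}


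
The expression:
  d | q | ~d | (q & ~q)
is always true.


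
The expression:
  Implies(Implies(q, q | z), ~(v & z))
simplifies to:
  ~v | ~z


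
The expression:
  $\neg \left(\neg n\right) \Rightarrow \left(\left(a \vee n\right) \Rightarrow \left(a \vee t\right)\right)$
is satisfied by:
  {a: True, t: True, n: False}
  {a: True, t: False, n: False}
  {t: True, a: False, n: False}
  {a: False, t: False, n: False}
  {a: True, n: True, t: True}
  {a: True, n: True, t: False}
  {n: True, t: True, a: False}


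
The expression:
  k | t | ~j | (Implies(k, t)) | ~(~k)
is always true.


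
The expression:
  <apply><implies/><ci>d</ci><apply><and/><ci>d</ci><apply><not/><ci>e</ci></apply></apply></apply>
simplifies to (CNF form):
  <apply><or/><apply><not/><ci>d</ci></apply><apply><not/><ci>e</ci></apply></apply>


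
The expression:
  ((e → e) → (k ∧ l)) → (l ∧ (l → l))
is always true.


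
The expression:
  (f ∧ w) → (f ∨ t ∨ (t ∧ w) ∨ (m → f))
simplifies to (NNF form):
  True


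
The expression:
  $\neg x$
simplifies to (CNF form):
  $\neg x$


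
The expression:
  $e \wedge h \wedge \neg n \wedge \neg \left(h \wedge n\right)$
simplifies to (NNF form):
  $e \wedge h \wedge \neg n$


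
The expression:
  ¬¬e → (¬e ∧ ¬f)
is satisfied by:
  {e: False}


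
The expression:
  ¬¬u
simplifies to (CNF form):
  u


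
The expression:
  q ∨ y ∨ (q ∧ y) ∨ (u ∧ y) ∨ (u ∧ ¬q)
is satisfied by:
  {y: True, q: True, u: True}
  {y: True, q: True, u: False}
  {y: True, u: True, q: False}
  {y: True, u: False, q: False}
  {q: True, u: True, y: False}
  {q: True, u: False, y: False}
  {u: True, q: False, y: False}


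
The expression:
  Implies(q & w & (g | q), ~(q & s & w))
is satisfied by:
  {s: False, q: False, w: False}
  {w: True, s: False, q: False}
  {q: True, s: False, w: False}
  {w: True, q: True, s: False}
  {s: True, w: False, q: False}
  {w: True, s: True, q: False}
  {q: True, s: True, w: False}


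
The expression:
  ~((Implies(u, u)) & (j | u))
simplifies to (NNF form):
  ~j & ~u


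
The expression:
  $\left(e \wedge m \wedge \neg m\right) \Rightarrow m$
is always true.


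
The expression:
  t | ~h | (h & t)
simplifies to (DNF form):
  t | ~h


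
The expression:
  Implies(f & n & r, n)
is always true.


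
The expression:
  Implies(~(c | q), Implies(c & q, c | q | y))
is always true.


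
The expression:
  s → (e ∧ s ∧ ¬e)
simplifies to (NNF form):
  ¬s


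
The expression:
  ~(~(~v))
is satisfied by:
  {v: False}


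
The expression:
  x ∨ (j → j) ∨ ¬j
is always true.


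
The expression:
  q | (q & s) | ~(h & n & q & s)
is always true.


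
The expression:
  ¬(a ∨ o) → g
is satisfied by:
  {a: True, o: True, g: True}
  {a: True, o: True, g: False}
  {a: True, g: True, o: False}
  {a: True, g: False, o: False}
  {o: True, g: True, a: False}
  {o: True, g: False, a: False}
  {g: True, o: False, a: False}


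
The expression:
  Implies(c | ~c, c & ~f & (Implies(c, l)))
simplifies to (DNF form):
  c & l & ~f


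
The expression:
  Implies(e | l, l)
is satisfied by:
  {l: True, e: False}
  {e: False, l: False}
  {e: True, l: True}


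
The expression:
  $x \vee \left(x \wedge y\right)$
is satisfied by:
  {x: True}


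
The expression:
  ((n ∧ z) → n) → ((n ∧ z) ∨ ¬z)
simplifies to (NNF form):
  n ∨ ¬z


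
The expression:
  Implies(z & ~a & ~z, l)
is always true.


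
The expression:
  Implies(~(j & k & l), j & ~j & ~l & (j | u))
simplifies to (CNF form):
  j & k & l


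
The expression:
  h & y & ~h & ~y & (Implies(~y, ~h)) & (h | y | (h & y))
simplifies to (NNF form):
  False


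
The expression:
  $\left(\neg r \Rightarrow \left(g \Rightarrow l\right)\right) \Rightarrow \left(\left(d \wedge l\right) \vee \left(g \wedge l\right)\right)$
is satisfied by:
  {l: True, g: True, d: True, r: False}
  {l: True, g: True, d: False, r: False}
  {l: True, g: True, r: True, d: True}
  {l: True, g: True, r: True, d: False}
  {l: True, d: True, r: False, g: False}
  {l: True, r: True, d: True, g: False}
  {g: True, r: False, d: True, l: False}
  {g: True, r: False, d: False, l: False}


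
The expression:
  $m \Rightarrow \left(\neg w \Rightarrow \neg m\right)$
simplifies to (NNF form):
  $w \vee \neg m$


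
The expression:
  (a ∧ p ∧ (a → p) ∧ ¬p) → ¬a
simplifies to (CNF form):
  True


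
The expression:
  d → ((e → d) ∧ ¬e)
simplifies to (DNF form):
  ¬d ∨ ¬e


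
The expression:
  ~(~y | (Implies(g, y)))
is never true.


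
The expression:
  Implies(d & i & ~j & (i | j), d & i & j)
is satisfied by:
  {j: True, d: False, i: False}
  {j: False, d: False, i: False}
  {i: True, j: True, d: False}
  {i: True, j: False, d: False}
  {d: True, j: True, i: False}
  {d: True, j: False, i: False}
  {d: True, i: True, j: True}


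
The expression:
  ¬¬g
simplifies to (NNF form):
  g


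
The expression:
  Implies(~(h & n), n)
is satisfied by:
  {n: True}


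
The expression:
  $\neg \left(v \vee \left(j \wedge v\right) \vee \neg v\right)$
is never true.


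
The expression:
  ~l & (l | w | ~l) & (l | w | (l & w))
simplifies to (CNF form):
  w & ~l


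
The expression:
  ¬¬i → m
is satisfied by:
  {m: True, i: False}
  {i: False, m: False}
  {i: True, m: True}


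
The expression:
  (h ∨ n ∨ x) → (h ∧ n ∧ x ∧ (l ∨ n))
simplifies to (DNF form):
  (h ∧ n ∧ x) ∨ (h ∧ n ∧ ¬n) ∨ (h ∧ x ∧ ¬h) ∨ (h ∧ ¬h ∧ ¬n) ∨ (n ∧ x ∧ ¬x) ∨ (n ∧ ¬n ∧ ¬x) ∨ (x ∧ ¬h ∧ ¬x) ∨ (¬h ∧ ¬n ∧ ¬x)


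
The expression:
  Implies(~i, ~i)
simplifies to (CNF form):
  True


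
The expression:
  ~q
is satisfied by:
  {q: False}


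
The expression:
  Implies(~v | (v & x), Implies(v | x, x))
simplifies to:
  True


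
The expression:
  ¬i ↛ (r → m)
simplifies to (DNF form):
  r ∧ ¬i ∧ ¬m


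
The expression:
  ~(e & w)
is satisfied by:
  {w: False, e: False}
  {e: True, w: False}
  {w: True, e: False}


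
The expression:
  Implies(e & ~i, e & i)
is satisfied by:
  {i: True, e: False}
  {e: False, i: False}
  {e: True, i: True}


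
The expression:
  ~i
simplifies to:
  ~i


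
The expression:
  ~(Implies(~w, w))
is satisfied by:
  {w: False}


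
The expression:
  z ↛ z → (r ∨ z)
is always true.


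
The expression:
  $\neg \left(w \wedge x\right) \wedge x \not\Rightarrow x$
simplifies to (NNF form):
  $\text{False}$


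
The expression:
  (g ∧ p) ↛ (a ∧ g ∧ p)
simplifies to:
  g ∧ p ∧ ¬a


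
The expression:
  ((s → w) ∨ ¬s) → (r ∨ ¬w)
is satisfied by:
  {r: True, w: False}
  {w: False, r: False}
  {w: True, r: True}


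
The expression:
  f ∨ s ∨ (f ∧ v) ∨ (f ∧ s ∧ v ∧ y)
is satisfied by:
  {s: True, f: True}
  {s: True, f: False}
  {f: True, s: False}


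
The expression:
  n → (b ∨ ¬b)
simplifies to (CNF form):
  True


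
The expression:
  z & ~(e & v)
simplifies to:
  z & (~e | ~v)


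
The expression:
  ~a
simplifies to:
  ~a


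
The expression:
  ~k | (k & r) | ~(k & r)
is always true.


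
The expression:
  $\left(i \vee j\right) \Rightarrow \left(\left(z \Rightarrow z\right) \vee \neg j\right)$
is always true.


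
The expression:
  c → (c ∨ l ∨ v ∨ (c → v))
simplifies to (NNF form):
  True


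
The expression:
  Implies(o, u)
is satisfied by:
  {u: True, o: False}
  {o: False, u: False}
  {o: True, u: True}


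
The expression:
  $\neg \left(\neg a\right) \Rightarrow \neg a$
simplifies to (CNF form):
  $\neg a$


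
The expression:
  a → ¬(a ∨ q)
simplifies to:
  ¬a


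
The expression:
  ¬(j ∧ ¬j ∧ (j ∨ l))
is always true.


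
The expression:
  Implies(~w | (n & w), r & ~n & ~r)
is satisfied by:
  {w: True, n: False}


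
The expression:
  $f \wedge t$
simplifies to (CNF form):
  $f \wedge t$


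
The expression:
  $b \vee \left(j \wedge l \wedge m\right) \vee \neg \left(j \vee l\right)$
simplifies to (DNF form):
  $b \vee \left(\neg j \wedge \neg l\right) \vee \left(j \wedge l \wedge m\right)$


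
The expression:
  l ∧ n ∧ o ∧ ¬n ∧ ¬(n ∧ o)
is never true.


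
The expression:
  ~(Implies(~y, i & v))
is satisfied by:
  {v: False, y: False, i: False}
  {i: True, v: False, y: False}
  {v: True, i: False, y: False}


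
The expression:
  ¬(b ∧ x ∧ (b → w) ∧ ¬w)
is always true.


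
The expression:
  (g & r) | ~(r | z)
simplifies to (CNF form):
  (g | ~r) & (g | ~z) & (r | ~r) & (r | ~z)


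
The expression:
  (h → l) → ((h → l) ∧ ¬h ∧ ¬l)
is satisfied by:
  {l: False}


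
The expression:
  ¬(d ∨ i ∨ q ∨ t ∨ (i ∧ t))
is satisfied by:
  {q: False, i: False, d: False, t: False}


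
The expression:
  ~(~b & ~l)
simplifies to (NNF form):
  b | l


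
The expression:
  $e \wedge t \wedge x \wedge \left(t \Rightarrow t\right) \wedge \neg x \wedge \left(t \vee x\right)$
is never true.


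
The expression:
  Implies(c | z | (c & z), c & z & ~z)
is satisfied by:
  {z: False, c: False}


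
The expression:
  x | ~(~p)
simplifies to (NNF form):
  p | x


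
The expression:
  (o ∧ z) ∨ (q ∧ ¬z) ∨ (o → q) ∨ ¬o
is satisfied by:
  {q: True, z: True, o: False}
  {q: True, o: False, z: False}
  {z: True, o: False, q: False}
  {z: False, o: False, q: False}
  {q: True, z: True, o: True}
  {q: True, o: True, z: False}
  {z: True, o: True, q: False}


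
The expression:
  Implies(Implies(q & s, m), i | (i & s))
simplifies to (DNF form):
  i | (q & s & ~m)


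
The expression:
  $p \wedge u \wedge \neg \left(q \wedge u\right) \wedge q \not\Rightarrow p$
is never true.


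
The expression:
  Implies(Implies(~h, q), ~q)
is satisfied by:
  {q: False}


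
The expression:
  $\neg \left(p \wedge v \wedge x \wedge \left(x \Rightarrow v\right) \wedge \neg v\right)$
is always true.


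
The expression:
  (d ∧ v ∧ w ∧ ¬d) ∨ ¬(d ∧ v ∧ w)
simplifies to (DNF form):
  ¬d ∨ ¬v ∨ ¬w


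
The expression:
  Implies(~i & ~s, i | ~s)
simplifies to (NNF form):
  True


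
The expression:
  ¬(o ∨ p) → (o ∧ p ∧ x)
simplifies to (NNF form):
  o ∨ p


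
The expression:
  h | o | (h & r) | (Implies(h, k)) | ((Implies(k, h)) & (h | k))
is always true.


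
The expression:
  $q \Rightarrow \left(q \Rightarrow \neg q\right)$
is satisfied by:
  {q: False}


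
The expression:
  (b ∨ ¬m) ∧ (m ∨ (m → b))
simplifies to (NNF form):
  b ∨ ¬m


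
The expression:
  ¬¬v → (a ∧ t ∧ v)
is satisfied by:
  {t: True, a: True, v: False}
  {t: True, a: False, v: False}
  {a: True, t: False, v: False}
  {t: False, a: False, v: False}
  {t: True, v: True, a: True}


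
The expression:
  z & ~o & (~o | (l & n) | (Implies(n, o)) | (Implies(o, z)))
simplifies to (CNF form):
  z & ~o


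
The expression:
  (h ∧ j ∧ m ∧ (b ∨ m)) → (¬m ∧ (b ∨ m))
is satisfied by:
  {h: False, m: False, j: False}
  {j: True, h: False, m: False}
  {m: True, h: False, j: False}
  {j: True, m: True, h: False}
  {h: True, j: False, m: False}
  {j: True, h: True, m: False}
  {m: True, h: True, j: False}


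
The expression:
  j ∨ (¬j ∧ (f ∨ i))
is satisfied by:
  {i: True, f: True, j: True}
  {i: True, f: True, j: False}
  {i: True, j: True, f: False}
  {i: True, j: False, f: False}
  {f: True, j: True, i: False}
  {f: True, j: False, i: False}
  {j: True, f: False, i: False}


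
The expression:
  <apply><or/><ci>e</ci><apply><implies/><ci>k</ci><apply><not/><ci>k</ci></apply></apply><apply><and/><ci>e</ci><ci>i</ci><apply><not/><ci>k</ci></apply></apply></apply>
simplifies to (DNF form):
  <apply><or/><ci>e</ci><apply><not/><ci>k</ci></apply></apply>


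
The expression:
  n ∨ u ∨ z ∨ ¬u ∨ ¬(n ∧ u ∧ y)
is always true.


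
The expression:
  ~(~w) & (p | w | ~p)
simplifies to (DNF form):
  w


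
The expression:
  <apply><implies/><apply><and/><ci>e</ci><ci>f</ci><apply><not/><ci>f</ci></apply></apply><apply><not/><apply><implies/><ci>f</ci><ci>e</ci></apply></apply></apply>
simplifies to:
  <true/>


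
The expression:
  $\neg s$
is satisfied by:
  {s: False}


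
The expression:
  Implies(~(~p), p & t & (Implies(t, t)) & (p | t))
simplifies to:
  t | ~p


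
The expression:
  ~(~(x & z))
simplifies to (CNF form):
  x & z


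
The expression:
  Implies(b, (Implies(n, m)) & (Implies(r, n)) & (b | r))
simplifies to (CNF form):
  (m | ~b | ~n) & (m | ~b | ~r) & (n | ~b | ~n) & (n | ~b | ~r)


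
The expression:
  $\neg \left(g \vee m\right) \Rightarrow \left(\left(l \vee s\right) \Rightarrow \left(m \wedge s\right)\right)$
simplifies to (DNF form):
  $g \vee m \vee \left(\neg l \wedge \neg s\right)$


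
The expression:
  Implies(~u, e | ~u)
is always true.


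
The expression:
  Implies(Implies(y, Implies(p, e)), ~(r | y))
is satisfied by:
  {p: True, e: False, r: False, y: False}
  {p: False, e: False, r: False, y: False}
  {p: True, e: True, r: False, y: False}
  {e: True, p: False, r: False, y: False}
  {y: True, p: True, e: False, r: False}
  {y: True, p: True, r: True, e: False}


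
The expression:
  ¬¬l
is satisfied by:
  {l: True}


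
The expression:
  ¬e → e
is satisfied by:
  {e: True}


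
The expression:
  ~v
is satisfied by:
  {v: False}


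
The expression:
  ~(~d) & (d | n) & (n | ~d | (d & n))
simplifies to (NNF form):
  d & n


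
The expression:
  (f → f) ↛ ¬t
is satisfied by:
  {t: True}


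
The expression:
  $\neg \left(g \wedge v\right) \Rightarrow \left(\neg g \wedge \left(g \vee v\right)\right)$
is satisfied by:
  {v: True}


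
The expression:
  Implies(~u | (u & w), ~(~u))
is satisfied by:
  {u: True}


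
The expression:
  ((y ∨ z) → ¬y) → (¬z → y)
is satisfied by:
  {y: True, z: True}
  {y: True, z: False}
  {z: True, y: False}


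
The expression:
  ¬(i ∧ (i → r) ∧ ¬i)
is always true.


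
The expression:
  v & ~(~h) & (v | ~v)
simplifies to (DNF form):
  h & v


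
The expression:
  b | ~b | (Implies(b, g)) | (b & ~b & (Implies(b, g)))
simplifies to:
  True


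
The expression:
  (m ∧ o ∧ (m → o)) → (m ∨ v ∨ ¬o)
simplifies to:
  True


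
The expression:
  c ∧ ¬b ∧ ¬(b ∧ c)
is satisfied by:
  {c: True, b: False}


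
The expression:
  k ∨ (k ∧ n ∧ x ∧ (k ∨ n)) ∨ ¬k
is always true.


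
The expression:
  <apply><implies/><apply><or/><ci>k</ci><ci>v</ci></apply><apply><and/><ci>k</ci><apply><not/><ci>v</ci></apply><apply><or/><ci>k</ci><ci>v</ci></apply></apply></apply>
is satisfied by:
  {v: False}


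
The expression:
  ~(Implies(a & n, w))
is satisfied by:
  {a: True, n: True, w: False}


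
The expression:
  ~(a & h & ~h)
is always true.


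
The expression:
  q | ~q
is always true.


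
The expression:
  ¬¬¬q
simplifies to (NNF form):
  ¬q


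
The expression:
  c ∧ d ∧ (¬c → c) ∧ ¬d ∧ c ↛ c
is never true.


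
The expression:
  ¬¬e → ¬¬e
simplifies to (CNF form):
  True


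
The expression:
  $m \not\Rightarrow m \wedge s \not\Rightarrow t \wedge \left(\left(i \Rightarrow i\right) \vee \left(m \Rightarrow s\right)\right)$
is never true.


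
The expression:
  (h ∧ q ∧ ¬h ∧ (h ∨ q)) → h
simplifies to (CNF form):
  True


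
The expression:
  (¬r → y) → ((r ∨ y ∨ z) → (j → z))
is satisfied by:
  {z: True, y: False, j: False, r: False}
  {r: True, z: True, y: False, j: False}
  {z: True, y: True, r: False, j: False}
  {r: True, z: True, y: True, j: False}
  {r: False, y: False, z: False, j: False}
  {r: True, y: False, z: False, j: False}
  {y: True, r: False, z: False, j: False}
  {r: True, y: True, z: False, j: False}
  {j: True, z: True, r: False, y: False}
  {j: True, r: True, z: True, y: False}
  {j: True, z: True, y: True, r: False}
  {j: True, r: True, z: True, y: True}
  {j: True, r: False, y: False, z: False}


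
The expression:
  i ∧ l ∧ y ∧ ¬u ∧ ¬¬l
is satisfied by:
  {i: True, y: True, l: True, u: False}


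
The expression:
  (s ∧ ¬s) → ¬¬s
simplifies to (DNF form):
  True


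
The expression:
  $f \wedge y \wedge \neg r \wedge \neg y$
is never true.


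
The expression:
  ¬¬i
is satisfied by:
  {i: True}


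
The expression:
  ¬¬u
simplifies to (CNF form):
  u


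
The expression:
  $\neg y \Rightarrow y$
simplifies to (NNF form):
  $y$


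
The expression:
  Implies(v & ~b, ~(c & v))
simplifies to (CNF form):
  b | ~c | ~v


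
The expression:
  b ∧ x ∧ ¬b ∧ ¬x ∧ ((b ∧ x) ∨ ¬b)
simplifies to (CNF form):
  False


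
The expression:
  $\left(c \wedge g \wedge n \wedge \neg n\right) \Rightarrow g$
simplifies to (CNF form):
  $\text{True}$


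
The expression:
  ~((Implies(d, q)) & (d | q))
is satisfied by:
  {q: False}


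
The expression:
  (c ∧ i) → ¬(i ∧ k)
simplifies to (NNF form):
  ¬c ∨ ¬i ∨ ¬k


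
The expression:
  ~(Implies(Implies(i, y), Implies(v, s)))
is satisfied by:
  {y: True, v: True, i: False, s: False}
  {v: True, y: False, i: False, s: False}
  {y: True, i: True, v: True, s: False}


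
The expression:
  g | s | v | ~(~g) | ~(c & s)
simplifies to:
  True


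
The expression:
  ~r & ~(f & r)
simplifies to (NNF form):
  ~r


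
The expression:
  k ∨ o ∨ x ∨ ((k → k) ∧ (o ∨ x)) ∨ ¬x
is always true.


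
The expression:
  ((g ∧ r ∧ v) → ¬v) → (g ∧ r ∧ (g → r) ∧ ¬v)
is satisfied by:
  {r: True, g: True}


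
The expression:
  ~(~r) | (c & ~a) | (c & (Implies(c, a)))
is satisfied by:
  {r: True, c: True}
  {r: True, c: False}
  {c: True, r: False}


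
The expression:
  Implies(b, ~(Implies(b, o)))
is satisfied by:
  {o: False, b: False}
  {b: True, o: False}
  {o: True, b: False}


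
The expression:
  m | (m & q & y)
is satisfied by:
  {m: True}


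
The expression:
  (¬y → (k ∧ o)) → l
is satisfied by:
  {l: True, k: False, o: False, y: False}
  {l: True, o: True, k: False, y: False}
  {l: True, k: True, o: False, y: False}
  {l: True, o: True, k: True, y: False}
  {y: True, l: True, k: False, o: False}
  {y: True, l: True, o: True, k: False}
  {y: True, l: True, k: True, o: False}
  {y: True, l: True, o: True, k: True}
  {y: False, k: False, o: False, l: False}
  {o: True, y: False, k: False, l: False}
  {k: True, y: False, o: False, l: False}


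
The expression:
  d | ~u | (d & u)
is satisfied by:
  {d: True, u: False}
  {u: False, d: False}
  {u: True, d: True}


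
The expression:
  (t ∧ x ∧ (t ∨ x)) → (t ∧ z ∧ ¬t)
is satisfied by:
  {t: False, x: False}
  {x: True, t: False}
  {t: True, x: False}


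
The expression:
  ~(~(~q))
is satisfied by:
  {q: False}


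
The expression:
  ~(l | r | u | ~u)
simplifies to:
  False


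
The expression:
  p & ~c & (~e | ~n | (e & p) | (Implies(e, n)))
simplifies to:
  p & ~c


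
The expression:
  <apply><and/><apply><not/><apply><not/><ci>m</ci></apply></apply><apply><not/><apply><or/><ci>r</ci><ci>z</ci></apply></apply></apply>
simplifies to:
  <apply><and/><ci>m</ci><apply><not/><ci>r</ci></apply><apply><not/><ci>z</ci></apply></apply>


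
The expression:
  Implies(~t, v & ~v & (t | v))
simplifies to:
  t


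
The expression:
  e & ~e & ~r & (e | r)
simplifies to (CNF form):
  False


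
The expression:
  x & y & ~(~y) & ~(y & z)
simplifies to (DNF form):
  x & y & ~z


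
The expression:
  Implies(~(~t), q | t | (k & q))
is always true.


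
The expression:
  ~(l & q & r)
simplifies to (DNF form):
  ~l | ~q | ~r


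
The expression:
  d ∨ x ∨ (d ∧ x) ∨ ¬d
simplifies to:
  True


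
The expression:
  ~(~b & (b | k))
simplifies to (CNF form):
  b | ~k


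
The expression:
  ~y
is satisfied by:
  {y: False}


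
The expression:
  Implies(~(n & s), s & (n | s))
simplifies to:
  s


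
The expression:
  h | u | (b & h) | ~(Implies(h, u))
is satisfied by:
  {u: True, h: True}
  {u: True, h: False}
  {h: True, u: False}


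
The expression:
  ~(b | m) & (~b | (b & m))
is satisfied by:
  {b: False, m: False}


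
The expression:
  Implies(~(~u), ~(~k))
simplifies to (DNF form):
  k | ~u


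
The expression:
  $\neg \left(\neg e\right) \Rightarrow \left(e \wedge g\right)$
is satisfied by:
  {g: True, e: False}
  {e: False, g: False}
  {e: True, g: True}


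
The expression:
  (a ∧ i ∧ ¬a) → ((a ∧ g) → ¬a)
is always true.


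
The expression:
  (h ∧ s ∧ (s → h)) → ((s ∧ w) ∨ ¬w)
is always true.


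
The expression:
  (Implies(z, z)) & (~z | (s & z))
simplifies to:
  s | ~z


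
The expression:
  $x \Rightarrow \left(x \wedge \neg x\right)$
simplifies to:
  $\neg x$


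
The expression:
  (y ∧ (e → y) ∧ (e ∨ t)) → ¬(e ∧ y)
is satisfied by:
  {e: False, y: False}
  {y: True, e: False}
  {e: True, y: False}


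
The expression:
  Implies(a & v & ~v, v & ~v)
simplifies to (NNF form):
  True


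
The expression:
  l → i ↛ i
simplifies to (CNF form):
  ¬l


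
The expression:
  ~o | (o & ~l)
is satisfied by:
  {l: False, o: False}
  {o: True, l: False}
  {l: True, o: False}


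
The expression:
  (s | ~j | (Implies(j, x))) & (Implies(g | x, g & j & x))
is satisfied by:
  {s: True, x: False, g: False, j: False}
  {j: False, x: False, s: False, g: False}
  {j: True, s: True, x: False, g: False}
  {j: True, g: True, s: True, x: True}
  {j: True, g: True, x: True, s: False}


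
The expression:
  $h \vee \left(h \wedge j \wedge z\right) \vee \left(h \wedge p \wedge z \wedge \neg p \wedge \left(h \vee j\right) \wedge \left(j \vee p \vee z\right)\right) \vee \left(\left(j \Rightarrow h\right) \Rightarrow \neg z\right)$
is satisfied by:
  {h: True, j: True, z: False}
  {h: True, j: False, z: False}
  {j: True, h: False, z: False}
  {h: False, j: False, z: False}
  {z: True, h: True, j: True}
  {z: True, h: True, j: False}
  {z: True, j: True, h: False}


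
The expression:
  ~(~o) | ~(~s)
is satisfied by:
  {o: True, s: True}
  {o: True, s: False}
  {s: True, o: False}


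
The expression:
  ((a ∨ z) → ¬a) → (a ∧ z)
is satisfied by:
  {a: True}


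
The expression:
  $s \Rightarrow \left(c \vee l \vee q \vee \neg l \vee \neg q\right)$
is always true.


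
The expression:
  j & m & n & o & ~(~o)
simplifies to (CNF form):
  j & m & n & o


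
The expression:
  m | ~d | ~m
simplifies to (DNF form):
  True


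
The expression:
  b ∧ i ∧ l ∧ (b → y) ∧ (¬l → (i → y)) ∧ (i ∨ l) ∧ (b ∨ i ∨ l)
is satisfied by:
  {i: True, b: True, y: True, l: True}


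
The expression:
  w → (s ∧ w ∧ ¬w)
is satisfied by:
  {w: False}


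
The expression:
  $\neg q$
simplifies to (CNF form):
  $\neg q$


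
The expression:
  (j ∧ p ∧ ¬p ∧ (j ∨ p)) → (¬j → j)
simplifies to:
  True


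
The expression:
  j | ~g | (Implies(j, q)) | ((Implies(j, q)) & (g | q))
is always true.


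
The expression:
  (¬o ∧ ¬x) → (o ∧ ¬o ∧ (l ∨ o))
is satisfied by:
  {x: True, o: True}
  {x: True, o: False}
  {o: True, x: False}


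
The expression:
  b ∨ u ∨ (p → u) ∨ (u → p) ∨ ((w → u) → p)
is always true.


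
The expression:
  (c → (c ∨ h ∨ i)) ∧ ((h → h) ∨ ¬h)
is always true.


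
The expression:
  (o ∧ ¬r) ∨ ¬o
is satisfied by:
  {o: False, r: False}
  {r: True, o: False}
  {o: True, r: False}


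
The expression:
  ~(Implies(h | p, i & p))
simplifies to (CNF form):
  (h | p) & (h | ~i) & (p | ~p) & (~i | ~p)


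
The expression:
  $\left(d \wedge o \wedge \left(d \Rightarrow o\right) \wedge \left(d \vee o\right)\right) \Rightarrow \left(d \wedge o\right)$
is always true.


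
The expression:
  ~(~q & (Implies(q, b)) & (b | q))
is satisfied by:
  {q: True, b: False}
  {b: False, q: False}
  {b: True, q: True}


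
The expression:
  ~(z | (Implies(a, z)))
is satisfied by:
  {a: True, z: False}


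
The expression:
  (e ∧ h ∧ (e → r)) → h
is always true.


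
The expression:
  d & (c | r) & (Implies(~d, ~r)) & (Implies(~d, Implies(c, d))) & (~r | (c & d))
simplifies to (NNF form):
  c & d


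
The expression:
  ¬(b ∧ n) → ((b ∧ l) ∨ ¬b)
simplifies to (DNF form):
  l ∨ n ∨ ¬b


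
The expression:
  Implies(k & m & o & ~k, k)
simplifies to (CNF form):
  True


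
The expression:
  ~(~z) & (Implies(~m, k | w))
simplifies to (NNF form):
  z & (k | m | w)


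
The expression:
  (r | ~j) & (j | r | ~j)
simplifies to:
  r | ~j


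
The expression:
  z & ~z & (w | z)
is never true.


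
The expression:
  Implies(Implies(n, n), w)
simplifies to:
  w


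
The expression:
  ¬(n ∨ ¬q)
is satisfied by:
  {q: True, n: False}


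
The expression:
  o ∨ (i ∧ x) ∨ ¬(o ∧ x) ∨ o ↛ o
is always true.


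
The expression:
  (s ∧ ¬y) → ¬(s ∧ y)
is always true.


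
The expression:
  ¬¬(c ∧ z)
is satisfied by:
  {c: True, z: True}


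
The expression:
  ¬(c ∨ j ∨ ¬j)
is never true.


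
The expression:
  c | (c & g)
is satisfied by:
  {c: True}


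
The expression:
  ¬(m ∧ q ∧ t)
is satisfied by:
  {m: False, q: False, t: False}
  {t: True, m: False, q: False}
  {q: True, m: False, t: False}
  {t: True, q: True, m: False}
  {m: True, t: False, q: False}
  {t: True, m: True, q: False}
  {q: True, m: True, t: False}


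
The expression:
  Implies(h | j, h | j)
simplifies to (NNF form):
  True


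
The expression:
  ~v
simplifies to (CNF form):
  ~v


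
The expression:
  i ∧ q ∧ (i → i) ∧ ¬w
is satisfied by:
  {i: True, q: True, w: False}


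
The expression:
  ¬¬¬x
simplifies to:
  ¬x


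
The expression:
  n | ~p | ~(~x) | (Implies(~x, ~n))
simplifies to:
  True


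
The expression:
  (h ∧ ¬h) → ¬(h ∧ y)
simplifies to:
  True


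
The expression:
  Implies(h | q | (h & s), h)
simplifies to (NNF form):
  h | ~q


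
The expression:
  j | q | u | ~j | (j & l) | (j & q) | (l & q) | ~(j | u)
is always true.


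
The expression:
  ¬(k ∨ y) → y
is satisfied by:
  {y: True, k: True}
  {y: True, k: False}
  {k: True, y: False}


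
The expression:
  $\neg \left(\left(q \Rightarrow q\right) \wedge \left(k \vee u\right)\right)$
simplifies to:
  $\neg k \wedge \neg u$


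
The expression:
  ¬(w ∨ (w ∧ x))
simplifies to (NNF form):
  ¬w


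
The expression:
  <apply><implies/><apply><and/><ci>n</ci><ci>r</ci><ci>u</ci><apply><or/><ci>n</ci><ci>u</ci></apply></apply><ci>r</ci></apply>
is always true.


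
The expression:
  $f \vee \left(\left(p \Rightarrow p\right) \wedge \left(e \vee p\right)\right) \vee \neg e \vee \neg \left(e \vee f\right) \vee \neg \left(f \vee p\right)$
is always true.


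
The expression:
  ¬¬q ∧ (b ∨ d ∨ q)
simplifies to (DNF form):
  q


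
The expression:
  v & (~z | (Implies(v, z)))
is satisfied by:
  {v: True}


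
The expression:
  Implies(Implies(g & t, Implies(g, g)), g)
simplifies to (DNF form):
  g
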